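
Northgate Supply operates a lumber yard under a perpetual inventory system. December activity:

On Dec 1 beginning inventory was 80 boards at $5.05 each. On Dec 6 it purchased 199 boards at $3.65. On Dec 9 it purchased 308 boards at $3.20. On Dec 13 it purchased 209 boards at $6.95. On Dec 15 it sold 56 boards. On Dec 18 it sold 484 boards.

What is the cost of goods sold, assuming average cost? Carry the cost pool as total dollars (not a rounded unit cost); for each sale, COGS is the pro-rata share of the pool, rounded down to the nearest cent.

COGS = $2,420.84

After Dec 1: 80 on hand, pool $404.00 (≈ $5.0500 each)
After Dec 6: 279 on hand, pool $1,130.35 (≈ $4.0514 each)
After Dec 9: 587 on hand, pool $2,115.95 (≈ $3.6047 each)
After Dec 13: 796 on hand, pool $3,568.50 (≈ $4.4830 each)
Dec 15, sell 56: 56/796 × $3,568.50 → $251.05
Dec 18, sell 484: 484/740 × $3,317.45 → $2,169.79
Total COGS = $251.05 + $2,169.79 = $2,420.84
Ending inventory (cost pool remaining) = $1,147.66
Check: goods available $3,568.50 = COGS $2,420.84 + ending $1,147.66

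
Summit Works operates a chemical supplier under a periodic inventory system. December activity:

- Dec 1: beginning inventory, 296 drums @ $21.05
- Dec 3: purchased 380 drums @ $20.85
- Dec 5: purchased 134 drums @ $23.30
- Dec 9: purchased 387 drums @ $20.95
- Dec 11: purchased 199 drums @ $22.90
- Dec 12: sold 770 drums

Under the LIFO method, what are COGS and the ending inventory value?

COGS = $16,829.45; ending inventory = $13,111.30

Dec 12, 770 sold [LIFO — newest first]: 199 @ $22.90 + 387 @ $20.95 + 134 @ $23.30 + 50 @ $20.85 = $16,829.45
Ending inventory: 296 @ $21.05 + 330 @ $20.85 = $13,111.30
Check: goods available $29,940.75 = COGS $16,829.45 + ending $13,111.30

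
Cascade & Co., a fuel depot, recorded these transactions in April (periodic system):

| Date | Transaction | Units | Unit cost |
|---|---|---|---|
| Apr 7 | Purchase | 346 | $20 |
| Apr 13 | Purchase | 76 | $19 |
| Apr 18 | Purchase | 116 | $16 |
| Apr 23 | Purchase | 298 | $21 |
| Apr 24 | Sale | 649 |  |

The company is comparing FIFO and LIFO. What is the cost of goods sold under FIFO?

COGS = $12,551

FIFO COGS: 346 @ $20 + 76 @ $19 + 116 @ $16 + 111 @ $21 = $12,551
LIFO COGS: 298 @ $21 + 116 @ $16 + 76 @ $19 + 159 @ $20 = $12,738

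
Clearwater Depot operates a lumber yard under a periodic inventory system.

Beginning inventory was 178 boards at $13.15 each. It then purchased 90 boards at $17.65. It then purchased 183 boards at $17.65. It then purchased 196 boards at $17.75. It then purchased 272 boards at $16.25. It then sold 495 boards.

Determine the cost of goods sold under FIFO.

Sale 1 (495) [FIFO — oldest first]: 178 @ $13.15 + 90 @ $17.65 + 183 @ $17.65 + 44 @ $17.75 = $7,940.15
Ending inventory: 152 @ $17.75 + 272 @ $16.25 = $7,118.00
Check: goods available $15,058.15 = COGS $7,940.15 + ending $7,118.00

COGS = $7,940.15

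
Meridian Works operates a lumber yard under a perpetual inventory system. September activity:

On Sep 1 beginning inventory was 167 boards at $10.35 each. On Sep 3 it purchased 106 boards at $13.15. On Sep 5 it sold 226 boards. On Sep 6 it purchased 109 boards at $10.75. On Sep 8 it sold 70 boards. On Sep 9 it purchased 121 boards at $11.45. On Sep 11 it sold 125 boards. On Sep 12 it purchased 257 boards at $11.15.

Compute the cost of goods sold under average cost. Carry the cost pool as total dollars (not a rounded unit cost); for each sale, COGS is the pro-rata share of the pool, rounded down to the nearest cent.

COGS = $4,757.44

After Sep 1: 167 on hand, pool $1,728.45 (≈ $10.3500 each)
After Sep 3: 273 on hand, pool $3,122.35 (≈ $11.4372 each)
Sep 5, sell 226: 226/273 × $3,122.35 → $2,584.80
After Sep 6: 156 on hand, pool $1,709.30 (≈ $10.9571 each)
Sep 8, sell 70: 70/156 × $1,709.30 → $766.99
After Sep 9: 207 on hand, pool $2,327.76 (≈ $11.2452 each)
Sep 11, sell 125: 125/207 × $2,327.76 → $1,405.65
After Sep 12: 339 on hand, pool $3,787.66 (≈ $11.1730 each)
Total COGS = $2,584.80 + $766.99 + $1,405.65 = $4,757.44
Ending inventory (cost pool remaining) = $3,787.66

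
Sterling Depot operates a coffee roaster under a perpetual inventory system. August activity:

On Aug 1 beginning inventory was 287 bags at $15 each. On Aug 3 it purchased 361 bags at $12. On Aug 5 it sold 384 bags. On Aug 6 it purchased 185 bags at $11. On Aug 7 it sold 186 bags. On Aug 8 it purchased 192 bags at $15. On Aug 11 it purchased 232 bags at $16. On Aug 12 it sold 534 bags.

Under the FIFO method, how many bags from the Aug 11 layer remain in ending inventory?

153

Aug 5, 384 sold [FIFO — oldest first]: 287 @ $15 + 97 @ $12 = $5,469
Aug 7, 186 sold [FIFO — oldest first]: 186 @ $12 = $2,232
Aug 12, 534 sold [FIFO — oldest first]: 78 @ $12 + 185 @ $11 + 192 @ $15 + 79 @ $16 = $7,115
Total COGS = $5,469 + $2,232 + $7,115 = $14,816
Ending inventory: 153 @ $16 = $2,448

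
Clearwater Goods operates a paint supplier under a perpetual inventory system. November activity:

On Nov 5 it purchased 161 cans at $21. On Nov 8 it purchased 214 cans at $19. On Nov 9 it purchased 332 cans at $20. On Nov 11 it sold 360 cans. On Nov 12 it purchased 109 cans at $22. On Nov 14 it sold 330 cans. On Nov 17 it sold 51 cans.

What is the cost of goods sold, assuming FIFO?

Nov 11, 360 sold [FIFO — oldest first]: 161 @ $21 + 199 @ $19 = $7,162
Nov 14, 330 sold [FIFO — oldest first]: 15 @ $19 + 315 @ $20 = $6,585
Nov 17, 51 sold [FIFO — oldest first]: 17 @ $20 + 34 @ $22 = $1,088
Total COGS = $7,162 + $6,585 + $1,088 = $14,835
Ending inventory: 75 @ $22 = $1,650
Check: goods available $16,485 = COGS $14,835 + ending $1,650

COGS = $14,835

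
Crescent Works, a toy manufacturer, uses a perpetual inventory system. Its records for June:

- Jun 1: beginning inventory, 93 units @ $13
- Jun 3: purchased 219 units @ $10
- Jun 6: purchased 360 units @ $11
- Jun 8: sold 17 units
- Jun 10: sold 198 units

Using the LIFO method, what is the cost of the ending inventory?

Jun 8, 17 sold [LIFO — newest first]: 17 @ $11 = $187
Jun 10, 198 sold [LIFO — newest first]: 198 @ $11 = $2,178
Total COGS = $187 + $2,178 = $2,365
Ending inventory: 93 @ $13 + 219 @ $10 + 145 @ $11 = $4,994

Ending inventory = $4,994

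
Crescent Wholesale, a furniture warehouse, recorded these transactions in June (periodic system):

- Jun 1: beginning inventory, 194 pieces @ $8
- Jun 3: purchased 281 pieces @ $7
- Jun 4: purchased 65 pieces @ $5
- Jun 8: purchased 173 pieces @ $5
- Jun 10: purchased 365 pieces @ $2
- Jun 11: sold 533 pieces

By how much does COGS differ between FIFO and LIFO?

FIFO COGS: 194 @ $8 + 281 @ $7 + 58 @ $5 = $3,809
LIFO COGS: 365 @ $2 + 168 @ $5 = $1,570
Difference = |$3,809 − $1,570| = $2,239

$2,239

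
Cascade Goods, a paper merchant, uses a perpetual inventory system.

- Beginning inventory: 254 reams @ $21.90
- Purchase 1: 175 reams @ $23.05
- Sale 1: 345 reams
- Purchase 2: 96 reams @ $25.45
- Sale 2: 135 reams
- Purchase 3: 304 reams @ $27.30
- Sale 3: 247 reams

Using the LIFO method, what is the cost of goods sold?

COGS = $17,797.15

Sale 1 (345) [LIFO — newest first]: 175 @ $23.05 + 170 @ $21.90 = $7,756.75
Sale 2 (135) [LIFO — newest first]: 96 @ $25.45 + 39 @ $21.90 = $3,297.30
Sale 3 (247) [LIFO — newest first]: 247 @ $27.30 = $6,743.10
Total COGS = $7,756.75 + $3,297.30 + $6,743.10 = $17,797.15
Ending inventory: 45 @ $21.90 + 57 @ $27.30 = $2,541.60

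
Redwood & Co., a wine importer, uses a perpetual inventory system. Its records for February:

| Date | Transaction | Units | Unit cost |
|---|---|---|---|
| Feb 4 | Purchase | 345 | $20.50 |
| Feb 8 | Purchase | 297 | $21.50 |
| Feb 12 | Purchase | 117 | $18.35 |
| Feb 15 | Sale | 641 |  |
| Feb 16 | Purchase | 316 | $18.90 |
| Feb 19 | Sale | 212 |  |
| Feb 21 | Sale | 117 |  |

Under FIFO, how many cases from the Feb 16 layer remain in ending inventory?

105

Feb 15, 641 sold [FIFO — oldest first]: 345 @ $20.50 + 296 @ $21.50 = $13,436.50
Feb 19, 212 sold [FIFO — oldest first]: 1 @ $21.50 + 117 @ $18.35 + 94 @ $18.90 = $3,945.05
Feb 21, 117 sold [FIFO — oldest first]: 117 @ $18.90 = $2,211.30
Total COGS = $13,436.50 + $3,945.05 + $2,211.30 = $19,592.85
Ending inventory: 105 @ $18.90 = $1,984.50
Check: goods available $21,577.35 = COGS $19,592.85 + ending $1,984.50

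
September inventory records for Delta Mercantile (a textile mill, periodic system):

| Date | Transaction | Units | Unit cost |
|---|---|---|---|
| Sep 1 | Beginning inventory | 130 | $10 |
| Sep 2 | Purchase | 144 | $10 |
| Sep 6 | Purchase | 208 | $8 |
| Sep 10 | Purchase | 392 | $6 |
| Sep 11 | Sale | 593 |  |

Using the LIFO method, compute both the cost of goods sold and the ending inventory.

Sep 11, 593 sold [LIFO — newest first]: 392 @ $6 + 201 @ $8 = $3,960
Ending inventory: 130 @ $10 + 144 @ $10 + 7 @ $8 = $2,796

COGS = $3,960; ending inventory = $2,796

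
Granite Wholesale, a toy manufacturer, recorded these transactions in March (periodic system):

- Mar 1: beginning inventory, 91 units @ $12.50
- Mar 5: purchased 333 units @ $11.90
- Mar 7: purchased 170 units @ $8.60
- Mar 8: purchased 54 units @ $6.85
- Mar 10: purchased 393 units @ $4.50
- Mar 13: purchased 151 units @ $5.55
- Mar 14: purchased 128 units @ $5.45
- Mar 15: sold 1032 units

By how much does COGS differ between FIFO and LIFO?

FIFO COGS: 91 @ $12.50 + 333 @ $11.90 + 170 @ $8.60 + 54 @ $6.85 + 384 @ $4.50 = $8,660.10
LIFO COGS: 128 @ $5.45 + 151 @ $5.55 + 393 @ $4.50 + 54 @ $6.85 + 170 @ $8.60 + 136 @ $11.90 = $6,754.45
Difference = |$8,660.10 − $6,754.45| = $1,905.65

$1,905.65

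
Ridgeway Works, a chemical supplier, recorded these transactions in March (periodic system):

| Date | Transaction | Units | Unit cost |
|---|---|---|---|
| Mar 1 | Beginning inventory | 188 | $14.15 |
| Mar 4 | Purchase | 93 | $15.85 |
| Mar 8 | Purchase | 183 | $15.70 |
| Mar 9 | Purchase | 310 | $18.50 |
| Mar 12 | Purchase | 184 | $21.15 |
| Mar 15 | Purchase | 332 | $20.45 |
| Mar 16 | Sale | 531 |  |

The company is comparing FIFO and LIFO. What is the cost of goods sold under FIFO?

FIFO COGS: 188 @ $14.15 + 93 @ $15.85 + 183 @ $15.70 + 67 @ $18.50 = $8,246.85
LIFO COGS: 332 @ $20.45 + 184 @ $21.15 + 15 @ $18.50 = $10,958.50

COGS = $8,246.85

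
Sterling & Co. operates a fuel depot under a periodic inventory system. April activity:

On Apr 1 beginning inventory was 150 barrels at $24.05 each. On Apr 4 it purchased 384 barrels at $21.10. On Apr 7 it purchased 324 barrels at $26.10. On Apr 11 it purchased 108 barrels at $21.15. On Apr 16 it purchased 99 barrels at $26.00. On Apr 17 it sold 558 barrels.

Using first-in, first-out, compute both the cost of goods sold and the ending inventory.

COGS = $12,336.30; ending inventory = $12,688.20

Apr 17, 558 sold [FIFO — oldest first]: 150 @ $24.05 + 384 @ $21.10 + 24 @ $26.10 = $12,336.30
Ending inventory: 300 @ $26.10 + 108 @ $21.15 + 99 @ $26.00 = $12,688.20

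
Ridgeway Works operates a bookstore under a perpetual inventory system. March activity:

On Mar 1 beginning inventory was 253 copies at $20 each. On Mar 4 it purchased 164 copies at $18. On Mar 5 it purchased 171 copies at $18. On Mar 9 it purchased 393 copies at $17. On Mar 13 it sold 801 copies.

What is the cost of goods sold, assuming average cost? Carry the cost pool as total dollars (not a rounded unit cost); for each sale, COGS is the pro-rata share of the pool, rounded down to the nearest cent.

COGS = $14,510.26

After Mar 1: 253 on hand, pool $5,060.00 (≈ $20.0000 each)
After Mar 4: 417 on hand, pool $8,012.00 (≈ $19.2134 each)
After Mar 5: 588 on hand, pool $11,090.00 (≈ $18.8605 each)
After Mar 9: 981 on hand, pool $17,771.00 (≈ $18.1152 each)
Mar 13, sell 801: 801/981 × $17,771.00 → $14,510.26
Ending inventory (cost pool remaining) = $3,260.74
Check: goods available $17,771.00 = COGS $14,510.26 + ending $3,260.74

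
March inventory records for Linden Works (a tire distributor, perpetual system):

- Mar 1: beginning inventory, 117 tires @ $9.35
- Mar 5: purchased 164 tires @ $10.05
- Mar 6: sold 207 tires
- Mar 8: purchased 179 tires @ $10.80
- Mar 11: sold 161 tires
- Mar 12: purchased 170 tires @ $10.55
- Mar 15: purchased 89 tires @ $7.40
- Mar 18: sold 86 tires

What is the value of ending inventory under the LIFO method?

Mar 6, 207 sold [LIFO — newest first]: 164 @ $10.05 + 43 @ $9.35 = $2,050.25
Mar 11, 161 sold [LIFO — newest first]: 161 @ $10.80 = $1,738.80
Mar 18, 86 sold [LIFO — newest first]: 86 @ $7.40 = $636.40
Total COGS = $2,050.25 + $1,738.80 + $636.40 = $4,425.45
Ending inventory: 74 @ $9.35 + 18 @ $10.80 + 170 @ $10.55 + 3 @ $7.40 = $2,702.00

Ending inventory = $2,702.00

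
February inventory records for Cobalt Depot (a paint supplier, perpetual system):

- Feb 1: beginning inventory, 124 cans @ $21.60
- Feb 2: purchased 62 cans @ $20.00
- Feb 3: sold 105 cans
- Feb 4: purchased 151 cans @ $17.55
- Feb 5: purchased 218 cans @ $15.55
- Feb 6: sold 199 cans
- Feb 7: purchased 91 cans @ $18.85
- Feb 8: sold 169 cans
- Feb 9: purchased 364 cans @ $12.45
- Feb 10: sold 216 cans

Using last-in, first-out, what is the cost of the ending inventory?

Ending inventory = $5,206.80

Feb 3, 105 sold [LIFO — newest first]: 62 @ $20.00 + 43 @ $21.60 = $2,168.80
Feb 6, 199 sold [LIFO — newest first]: 199 @ $15.55 = $3,094.45
Feb 8, 169 sold [LIFO — newest first]: 91 @ $18.85 + 19 @ $15.55 + 59 @ $17.55 = $3,046.25
Feb 10, 216 sold [LIFO — newest first]: 216 @ $12.45 = $2,689.20
Total COGS = $2,168.80 + $3,094.45 + $3,046.25 + $2,689.20 = $10,998.70
Ending inventory: 81 @ $21.60 + 92 @ $17.55 + 148 @ $12.45 = $5,206.80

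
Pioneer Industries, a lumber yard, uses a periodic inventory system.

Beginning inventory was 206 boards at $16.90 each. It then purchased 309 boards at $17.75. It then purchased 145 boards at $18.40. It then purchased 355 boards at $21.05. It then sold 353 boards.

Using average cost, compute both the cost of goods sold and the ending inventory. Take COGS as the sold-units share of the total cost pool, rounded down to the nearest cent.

Sale 1, sell 353: 353/1015 × $19,106.90 → $6,645.05
Ending inventory (cost pool remaining) = $12,461.85

COGS = $6,645.05; ending inventory = $12,461.85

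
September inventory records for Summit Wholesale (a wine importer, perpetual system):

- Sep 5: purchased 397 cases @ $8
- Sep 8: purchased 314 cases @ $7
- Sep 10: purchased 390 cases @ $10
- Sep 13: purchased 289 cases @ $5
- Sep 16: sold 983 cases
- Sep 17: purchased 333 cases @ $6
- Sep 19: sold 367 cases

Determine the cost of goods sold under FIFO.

COGS = $10,519

Sep 16, 983 sold [FIFO — oldest first]: 397 @ $8 + 314 @ $7 + 272 @ $10 = $8,094
Sep 19, 367 sold [FIFO — oldest first]: 118 @ $10 + 249 @ $5 = $2,425
Total COGS = $8,094 + $2,425 = $10,519
Ending inventory: 40 @ $5 + 333 @ $6 = $2,198
Check: goods available $12,717 = COGS $10,519 + ending $2,198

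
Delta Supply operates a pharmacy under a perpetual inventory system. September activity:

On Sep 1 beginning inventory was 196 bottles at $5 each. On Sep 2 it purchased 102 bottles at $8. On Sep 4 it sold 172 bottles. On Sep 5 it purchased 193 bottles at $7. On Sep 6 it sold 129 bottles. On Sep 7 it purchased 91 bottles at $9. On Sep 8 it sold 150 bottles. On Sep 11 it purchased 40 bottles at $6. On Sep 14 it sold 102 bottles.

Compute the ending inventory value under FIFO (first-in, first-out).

Sep 4, 172 sold [FIFO — oldest first]: 172 @ $5 = $860
Sep 6, 129 sold [FIFO — oldest first]: 24 @ $5 + 102 @ $8 + 3 @ $7 = $957
Sep 8, 150 sold [FIFO — oldest first]: 150 @ $7 = $1,050
Sep 14, 102 sold [FIFO — oldest first]: 40 @ $7 + 62 @ $9 = $838
Total COGS = $860 + $957 + $1,050 + $838 = $3,705
Ending inventory: 29 @ $9 + 40 @ $6 = $501

Ending inventory = $501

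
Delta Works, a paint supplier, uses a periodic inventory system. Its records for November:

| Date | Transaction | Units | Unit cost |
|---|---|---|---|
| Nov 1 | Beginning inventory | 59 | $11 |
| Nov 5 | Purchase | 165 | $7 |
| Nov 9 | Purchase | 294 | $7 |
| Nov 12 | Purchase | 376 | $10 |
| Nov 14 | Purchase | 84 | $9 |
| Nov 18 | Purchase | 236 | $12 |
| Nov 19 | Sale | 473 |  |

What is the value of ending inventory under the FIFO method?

Ending inventory = $7,663

Nov 19, 473 sold [FIFO — oldest first]: 59 @ $11 + 165 @ $7 + 249 @ $7 = $3,547
Ending inventory: 45 @ $7 + 376 @ $10 + 84 @ $9 + 236 @ $12 = $7,663
Check: goods available $11,210 = COGS $3,547 + ending $7,663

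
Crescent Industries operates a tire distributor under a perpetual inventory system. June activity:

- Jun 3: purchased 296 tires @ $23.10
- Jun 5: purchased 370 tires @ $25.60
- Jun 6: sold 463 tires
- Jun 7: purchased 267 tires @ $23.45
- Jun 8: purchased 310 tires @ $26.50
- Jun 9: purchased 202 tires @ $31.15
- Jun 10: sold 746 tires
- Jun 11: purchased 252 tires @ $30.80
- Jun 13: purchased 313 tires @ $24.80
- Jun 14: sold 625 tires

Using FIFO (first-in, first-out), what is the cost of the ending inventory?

Jun 6, 463 sold [FIFO — oldest first]: 296 @ $23.10 + 167 @ $25.60 = $11,112.80
Jun 10, 746 sold [FIFO — oldest first]: 203 @ $25.60 + 267 @ $23.45 + 276 @ $26.50 = $18,771.95
Jun 14, 625 sold [FIFO — oldest first]: 34 @ $26.50 + 202 @ $31.15 + 252 @ $30.80 + 137 @ $24.80 = $18,352.50
Total COGS = $11,112.80 + $18,771.95 + $18,352.50 = $48,237.25
Ending inventory: 176 @ $24.80 = $4,364.80
Check: goods available $52,602.05 = COGS $48,237.25 + ending $4,364.80

Ending inventory = $4,364.80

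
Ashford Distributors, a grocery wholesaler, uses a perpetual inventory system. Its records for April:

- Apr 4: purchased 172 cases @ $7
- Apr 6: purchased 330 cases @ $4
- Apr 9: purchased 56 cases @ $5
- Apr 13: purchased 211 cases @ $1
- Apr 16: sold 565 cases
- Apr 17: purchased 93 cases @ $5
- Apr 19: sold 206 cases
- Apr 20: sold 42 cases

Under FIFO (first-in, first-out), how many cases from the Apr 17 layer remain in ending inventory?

Apr 16, 565 sold [FIFO — oldest first]: 172 @ $7 + 330 @ $4 + 56 @ $5 + 7 @ $1 = $2,811
Apr 19, 206 sold [FIFO — oldest first]: 204 @ $1 + 2 @ $5 = $214
Apr 20, 42 sold [FIFO — oldest first]: 42 @ $5 = $210
Total COGS = $2,811 + $214 + $210 = $3,235
Ending inventory: 49 @ $5 = $245
Check: goods available $3,480 = COGS $3,235 + ending $245

49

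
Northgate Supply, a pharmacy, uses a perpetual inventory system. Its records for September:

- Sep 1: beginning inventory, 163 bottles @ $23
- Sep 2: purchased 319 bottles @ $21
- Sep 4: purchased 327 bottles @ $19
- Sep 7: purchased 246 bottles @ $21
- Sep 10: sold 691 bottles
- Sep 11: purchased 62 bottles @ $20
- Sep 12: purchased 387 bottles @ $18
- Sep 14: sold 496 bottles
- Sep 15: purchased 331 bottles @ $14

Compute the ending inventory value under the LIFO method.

Ending inventory = $11,617

Sep 10, 691 sold [LIFO — newest first]: 246 @ $21 + 327 @ $19 + 118 @ $21 = $13,857
Sep 14, 496 sold [LIFO — newest first]: 387 @ $18 + 62 @ $20 + 47 @ $21 = $9,193
Total COGS = $13,857 + $9,193 = $23,050
Ending inventory: 163 @ $23 + 154 @ $21 + 331 @ $14 = $11,617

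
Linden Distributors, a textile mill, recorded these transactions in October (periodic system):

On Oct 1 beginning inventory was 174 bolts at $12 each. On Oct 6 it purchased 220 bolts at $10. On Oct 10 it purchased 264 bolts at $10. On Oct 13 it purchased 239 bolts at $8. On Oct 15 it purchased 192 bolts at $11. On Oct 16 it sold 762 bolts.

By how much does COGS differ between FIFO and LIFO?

$426

FIFO COGS: 174 @ $12 + 220 @ $10 + 264 @ $10 + 104 @ $8 = $7,760
LIFO COGS: 192 @ $11 + 239 @ $8 + 264 @ $10 + 67 @ $10 = $7,334
Difference = |$7,760 − $7,334| = $426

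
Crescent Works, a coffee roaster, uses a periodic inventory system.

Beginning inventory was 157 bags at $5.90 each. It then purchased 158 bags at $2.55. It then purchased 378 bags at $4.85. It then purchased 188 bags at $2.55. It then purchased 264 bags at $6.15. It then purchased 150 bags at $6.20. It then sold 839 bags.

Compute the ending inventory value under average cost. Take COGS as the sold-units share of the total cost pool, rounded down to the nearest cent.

Ending inventory = $2,181.59

Sale 1, sell 839: 839/1295 × $6,195.50 → $4,013.91
Ending inventory (cost pool remaining) = $2,181.59
Check: goods available $6,195.50 = COGS $4,013.91 + ending $2,181.59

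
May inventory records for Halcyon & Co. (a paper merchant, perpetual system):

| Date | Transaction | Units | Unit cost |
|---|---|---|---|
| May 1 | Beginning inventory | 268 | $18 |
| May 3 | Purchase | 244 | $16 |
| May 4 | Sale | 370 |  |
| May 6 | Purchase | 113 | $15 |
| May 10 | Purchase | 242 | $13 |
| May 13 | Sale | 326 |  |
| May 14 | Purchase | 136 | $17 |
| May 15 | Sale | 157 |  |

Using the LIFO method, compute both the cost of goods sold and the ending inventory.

COGS = $13,205; ending inventory = $2,676

May 4, 370 sold [LIFO — newest first]: 244 @ $16 + 126 @ $18 = $6,172
May 13, 326 sold [LIFO — newest first]: 242 @ $13 + 84 @ $15 = $4,406
May 15, 157 sold [LIFO — newest first]: 136 @ $17 + 21 @ $15 = $2,627
Total COGS = $6,172 + $4,406 + $2,627 = $13,205
Ending inventory: 142 @ $18 + 8 @ $15 = $2,676
Check: goods available $15,881 = COGS $13,205 + ending $2,676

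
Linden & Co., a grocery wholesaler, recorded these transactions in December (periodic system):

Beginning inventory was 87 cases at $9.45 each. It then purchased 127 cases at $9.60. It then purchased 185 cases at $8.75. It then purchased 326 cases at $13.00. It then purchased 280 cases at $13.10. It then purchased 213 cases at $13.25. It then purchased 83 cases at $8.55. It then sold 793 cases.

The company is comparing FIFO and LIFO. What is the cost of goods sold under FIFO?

COGS = $8,788.90

FIFO COGS: 87 @ $9.45 + 127 @ $9.60 + 185 @ $8.75 + 326 @ $13.00 + 68 @ $13.10 = $8,788.90
LIFO COGS: 83 @ $8.55 + 213 @ $13.25 + 280 @ $13.10 + 217 @ $13.00 = $10,020.90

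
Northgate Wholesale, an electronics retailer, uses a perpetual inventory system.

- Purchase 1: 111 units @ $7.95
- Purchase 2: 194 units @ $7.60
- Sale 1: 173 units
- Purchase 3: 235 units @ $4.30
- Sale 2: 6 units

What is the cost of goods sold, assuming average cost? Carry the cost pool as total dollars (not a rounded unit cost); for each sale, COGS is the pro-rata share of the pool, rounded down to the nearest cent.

After Purchase 1: 111 on hand, pool $882.45 (≈ $7.9500 each)
After Purchase 2: 305 on hand, pool $2,356.85 (≈ $7.7274 each)
Sale 1, sell 173: 173/305 × $2,356.85 → $1,336.83
After Purchase 3: 367 on hand, pool $2,030.52 (≈ $5.5328 each)
Sale 2, sell 6: 6/367 × $2,030.52 → $33.19
Total COGS = $1,336.83 + $33.19 = $1,370.02
Ending inventory (cost pool remaining) = $1,997.33

COGS = $1,370.02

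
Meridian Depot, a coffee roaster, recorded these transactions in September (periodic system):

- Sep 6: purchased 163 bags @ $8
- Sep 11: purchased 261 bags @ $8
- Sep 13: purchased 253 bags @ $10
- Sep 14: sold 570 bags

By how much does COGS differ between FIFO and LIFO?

FIFO COGS: 163 @ $8 + 261 @ $8 + 146 @ $10 = $4,852
LIFO COGS: 253 @ $10 + 261 @ $8 + 56 @ $8 = $5,066
Difference = |$4,852 − $5,066| = $214

$214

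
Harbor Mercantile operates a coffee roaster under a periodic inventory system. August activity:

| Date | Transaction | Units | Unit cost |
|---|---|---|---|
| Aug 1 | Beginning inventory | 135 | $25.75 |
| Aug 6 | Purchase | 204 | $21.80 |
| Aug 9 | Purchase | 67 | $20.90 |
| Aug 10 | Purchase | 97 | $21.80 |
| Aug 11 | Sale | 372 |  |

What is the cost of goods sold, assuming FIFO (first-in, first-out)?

COGS = $8,613.15

Aug 11, 372 sold [FIFO — oldest first]: 135 @ $25.75 + 204 @ $21.80 + 33 @ $20.90 = $8,613.15
Ending inventory: 34 @ $20.90 + 97 @ $21.80 = $2,825.20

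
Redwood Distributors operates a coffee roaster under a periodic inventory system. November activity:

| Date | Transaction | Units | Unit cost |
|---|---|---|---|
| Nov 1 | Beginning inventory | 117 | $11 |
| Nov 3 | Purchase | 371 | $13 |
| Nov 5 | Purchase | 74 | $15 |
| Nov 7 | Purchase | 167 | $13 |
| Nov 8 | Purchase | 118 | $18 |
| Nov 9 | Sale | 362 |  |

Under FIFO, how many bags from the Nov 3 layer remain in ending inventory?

126

Nov 9, 362 sold [FIFO — oldest first]: 117 @ $11 + 245 @ $13 = $4,472
Ending inventory: 126 @ $13 + 74 @ $15 + 167 @ $13 + 118 @ $18 = $7,043
Check: goods available $11,515 = COGS $4,472 + ending $7,043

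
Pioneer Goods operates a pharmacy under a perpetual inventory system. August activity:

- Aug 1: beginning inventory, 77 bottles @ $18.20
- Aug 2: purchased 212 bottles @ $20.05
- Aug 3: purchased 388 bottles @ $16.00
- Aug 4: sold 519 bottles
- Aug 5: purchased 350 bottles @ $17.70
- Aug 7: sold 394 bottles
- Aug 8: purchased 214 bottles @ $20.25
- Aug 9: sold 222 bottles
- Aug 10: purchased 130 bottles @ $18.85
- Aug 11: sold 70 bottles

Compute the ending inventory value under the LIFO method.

Ending inventory = $3,113.85

Aug 4, 519 sold [LIFO — newest first]: 388 @ $16.00 + 131 @ $20.05 = $8,834.55
Aug 7, 394 sold [LIFO — newest first]: 350 @ $17.70 + 44 @ $20.05 = $7,077.20
Aug 9, 222 sold [LIFO — newest first]: 214 @ $20.25 + 8 @ $20.05 = $4,493.90
Aug 11, 70 sold [LIFO — newest first]: 70 @ $18.85 = $1,319.50
Total COGS = $8,834.55 + $7,077.20 + $4,493.90 + $1,319.50 = $21,725.15
Ending inventory: 77 @ $18.20 + 29 @ $20.05 + 60 @ $18.85 = $3,113.85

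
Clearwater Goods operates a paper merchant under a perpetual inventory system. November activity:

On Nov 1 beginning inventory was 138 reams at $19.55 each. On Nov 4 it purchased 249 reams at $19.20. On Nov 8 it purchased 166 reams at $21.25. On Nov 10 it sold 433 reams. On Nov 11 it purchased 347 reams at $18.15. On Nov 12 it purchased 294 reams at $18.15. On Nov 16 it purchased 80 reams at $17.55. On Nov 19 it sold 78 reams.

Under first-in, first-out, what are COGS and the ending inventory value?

COGS = $10,113.70; ending inventory = $13,930.65

Nov 10, 433 sold [FIFO — oldest first]: 138 @ $19.55 + 249 @ $19.20 + 46 @ $21.25 = $8,456.20
Nov 19, 78 sold [FIFO — oldest first]: 78 @ $21.25 = $1,657.50
Total COGS = $8,456.20 + $1,657.50 = $10,113.70
Ending inventory: 42 @ $21.25 + 347 @ $18.15 + 294 @ $18.15 + 80 @ $17.55 = $13,930.65
Check: goods available $24,044.35 = COGS $10,113.70 + ending $13,930.65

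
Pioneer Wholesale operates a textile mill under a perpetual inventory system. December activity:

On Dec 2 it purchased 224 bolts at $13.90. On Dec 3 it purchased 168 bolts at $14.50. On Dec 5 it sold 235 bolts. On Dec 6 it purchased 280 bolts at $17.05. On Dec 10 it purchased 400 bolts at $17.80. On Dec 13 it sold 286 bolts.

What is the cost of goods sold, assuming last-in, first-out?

COGS = $8,458.10

Dec 5, 235 sold [LIFO — newest first]: 168 @ $14.50 + 67 @ $13.90 = $3,367.30
Dec 13, 286 sold [LIFO — newest first]: 286 @ $17.80 = $5,090.80
Total COGS = $3,367.30 + $5,090.80 = $8,458.10
Ending inventory: 157 @ $13.90 + 280 @ $17.05 + 114 @ $17.80 = $8,985.50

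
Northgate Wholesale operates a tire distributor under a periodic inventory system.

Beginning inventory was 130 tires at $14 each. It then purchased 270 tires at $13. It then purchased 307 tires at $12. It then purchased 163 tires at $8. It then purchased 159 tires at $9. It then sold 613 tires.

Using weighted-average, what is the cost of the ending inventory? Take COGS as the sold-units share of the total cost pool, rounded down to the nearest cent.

Sale 1, sell 613: 613/1029 × $11,749.00 → $6,999.16
Ending inventory (cost pool remaining) = $4,749.84
Check: goods available $11,749.00 = COGS $6,999.16 + ending $4,749.84

Ending inventory = $4,749.84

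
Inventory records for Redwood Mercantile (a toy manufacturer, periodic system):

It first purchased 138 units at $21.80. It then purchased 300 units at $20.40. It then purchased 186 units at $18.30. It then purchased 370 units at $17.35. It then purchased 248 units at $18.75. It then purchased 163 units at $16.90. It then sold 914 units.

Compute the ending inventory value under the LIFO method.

Sale 1 (914) [LIFO — newest first]: 163 @ $16.90 + 248 @ $18.75 + 370 @ $17.35 + 133 @ $18.30 = $16,258.10
Ending inventory: 138 @ $21.80 + 300 @ $20.40 + 53 @ $18.30 = $10,098.30
Check: goods available $26,356.40 = COGS $16,258.10 + ending $10,098.30

Ending inventory = $10,098.30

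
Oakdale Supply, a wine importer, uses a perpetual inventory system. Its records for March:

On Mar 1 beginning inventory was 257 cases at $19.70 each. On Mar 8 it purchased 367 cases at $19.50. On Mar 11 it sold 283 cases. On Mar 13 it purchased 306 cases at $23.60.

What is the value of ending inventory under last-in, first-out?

Ending inventory = $13,922.50

Mar 11, 283 sold [LIFO — newest first]: 283 @ $19.50 = $5,518.50
Ending inventory: 257 @ $19.70 + 84 @ $19.50 + 306 @ $23.60 = $13,922.50
Check: goods available $19,441.00 = COGS $5,518.50 + ending $13,922.50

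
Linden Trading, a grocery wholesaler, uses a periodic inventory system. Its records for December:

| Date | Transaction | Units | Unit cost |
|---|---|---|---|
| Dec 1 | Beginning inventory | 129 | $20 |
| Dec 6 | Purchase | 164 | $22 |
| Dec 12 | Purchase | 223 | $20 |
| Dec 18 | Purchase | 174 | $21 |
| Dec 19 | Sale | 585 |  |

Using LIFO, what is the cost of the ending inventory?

Ending inventory = $2,100

Dec 19, 585 sold [LIFO — newest first]: 174 @ $21 + 223 @ $20 + 164 @ $22 + 24 @ $20 = $12,202
Ending inventory: 105 @ $20 = $2,100
Check: goods available $14,302 = COGS $12,202 + ending $2,100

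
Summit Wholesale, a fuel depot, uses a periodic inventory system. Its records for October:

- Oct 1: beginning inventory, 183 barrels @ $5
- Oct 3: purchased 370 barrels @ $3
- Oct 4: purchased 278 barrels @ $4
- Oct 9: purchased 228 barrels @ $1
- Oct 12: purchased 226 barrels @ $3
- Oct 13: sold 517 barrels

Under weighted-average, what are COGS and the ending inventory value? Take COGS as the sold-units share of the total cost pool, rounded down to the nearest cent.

COGS = $1,626.63; ending inventory = $2,416.37

Oct 13, sell 517: 517/1285 × $4,043.00 → $1,626.63
Ending inventory (cost pool remaining) = $2,416.37
Check: goods available $4,043.00 = COGS $1,626.63 + ending $2,416.37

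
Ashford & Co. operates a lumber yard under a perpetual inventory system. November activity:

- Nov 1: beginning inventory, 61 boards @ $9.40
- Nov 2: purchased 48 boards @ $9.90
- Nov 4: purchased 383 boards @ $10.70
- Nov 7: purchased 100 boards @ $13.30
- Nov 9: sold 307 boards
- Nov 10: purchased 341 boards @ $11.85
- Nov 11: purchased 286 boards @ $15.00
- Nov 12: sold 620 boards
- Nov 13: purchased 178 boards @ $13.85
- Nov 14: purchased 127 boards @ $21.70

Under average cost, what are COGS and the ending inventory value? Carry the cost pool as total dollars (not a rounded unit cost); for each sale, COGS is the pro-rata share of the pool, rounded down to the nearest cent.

After Nov 1: 61 on hand, pool $573.40 (≈ $9.4000 each)
After Nov 2: 109 on hand, pool $1,048.60 (≈ $9.6202 each)
After Nov 4: 492 on hand, pool $5,146.70 (≈ $10.4608 each)
After Nov 7: 592 on hand, pool $6,476.70 (≈ $10.9404 each)
Nov 9, sell 307: 307/592 × $6,476.70 → $3,358.69
After Nov 10: 626 on hand, pool $7,158.86 (≈ $11.4359 each)
After Nov 11: 912 on hand, pool $11,448.86 (≈ $12.5536 each)
Nov 12, sell 620: 620/912 × $11,448.86 → $7,783.21
After Nov 13: 470 on hand, pool $6,130.95 (≈ $13.0446 each)
After Nov 14: 597 on hand, pool $8,886.85 (≈ $14.8858 each)
Total COGS = $3,358.69 + $7,783.21 = $11,141.90
Ending inventory (cost pool remaining) = $8,886.85
Check: goods available $20,028.75 = COGS $11,141.90 + ending $8,886.85

COGS = $11,141.90; ending inventory = $8,886.85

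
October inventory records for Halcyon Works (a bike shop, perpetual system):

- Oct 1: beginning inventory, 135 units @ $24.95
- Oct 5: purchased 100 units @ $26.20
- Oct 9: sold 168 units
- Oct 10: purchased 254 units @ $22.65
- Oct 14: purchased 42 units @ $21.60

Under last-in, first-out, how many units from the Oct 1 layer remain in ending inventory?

Oct 9, 168 sold [LIFO — newest first]: 100 @ $26.20 + 68 @ $24.95 = $4,316.60
Ending inventory: 67 @ $24.95 + 254 @ $22.65 + 42 @ $21.60 = $8,331.95

67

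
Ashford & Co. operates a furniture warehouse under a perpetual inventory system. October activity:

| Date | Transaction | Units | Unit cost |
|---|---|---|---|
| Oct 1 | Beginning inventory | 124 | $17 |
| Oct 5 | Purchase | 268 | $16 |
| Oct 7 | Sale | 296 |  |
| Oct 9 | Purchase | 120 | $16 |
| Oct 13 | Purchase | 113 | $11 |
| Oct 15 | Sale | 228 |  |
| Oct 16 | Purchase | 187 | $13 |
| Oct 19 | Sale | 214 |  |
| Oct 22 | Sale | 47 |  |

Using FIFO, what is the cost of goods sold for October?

COGS = $11,639

Oct 7, 296 sold [FIFO — oldest first]: 124 @ $17 + 172 @ $16 = $4,860
Oct 15, 228 sold [FIFO — oldest first]: 96 @ $16 + 120 @ $16 + 12 @ $11 = $3,588
Oct 19, 214 sold [FIFO — oldest first]: 101 @ $11 + 113 @ $13 = $2,580
Oct 22, 47 sold [FIFO — oldest first]: 47 @ $13 = $611
Total COGS = $4,860 + $3,588 + $2,580 + $611 = $11,639
Ending inventory: 27 @ $13 = $351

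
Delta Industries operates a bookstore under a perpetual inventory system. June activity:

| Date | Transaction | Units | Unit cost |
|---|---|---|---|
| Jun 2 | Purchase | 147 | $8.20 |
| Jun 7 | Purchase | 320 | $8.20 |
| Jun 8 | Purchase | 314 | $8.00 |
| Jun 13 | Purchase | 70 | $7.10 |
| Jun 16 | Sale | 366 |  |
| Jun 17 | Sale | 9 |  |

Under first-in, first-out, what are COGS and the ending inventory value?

Jun 16, 366 sold [FIFO — oldest first]: 147 @ $8.20 + 219 @ $8.20 = $3,001.20
Jun 17, 9 sold [FIFO — oldest first]: 9 @ $8.20 = $73.80
Total COGS = $3,001.20 + $73.80 = $3,075.00
Ending inventory: 92 @ $8.20 + 314 @ $8.00 + 70 @ $7.10 = $3,763.40

COGS = $3,075.00; ending inventory = $3,763.40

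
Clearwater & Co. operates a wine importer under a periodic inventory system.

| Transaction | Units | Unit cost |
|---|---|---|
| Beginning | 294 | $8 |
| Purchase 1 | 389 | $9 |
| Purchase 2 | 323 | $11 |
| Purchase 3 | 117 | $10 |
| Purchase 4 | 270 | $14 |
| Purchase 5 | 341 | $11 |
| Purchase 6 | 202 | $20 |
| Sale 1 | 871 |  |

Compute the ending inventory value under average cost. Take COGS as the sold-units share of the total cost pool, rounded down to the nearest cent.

Ending inventory = $12,183.14

Sale 1, sell 871: 871/1936 × $22,147.00 → $9,963.86
Ending inventory (cost pool remaining) = $12,183.14
Check: goods available $22,147.00 = COGS $9,963.86 + ending $12,183.14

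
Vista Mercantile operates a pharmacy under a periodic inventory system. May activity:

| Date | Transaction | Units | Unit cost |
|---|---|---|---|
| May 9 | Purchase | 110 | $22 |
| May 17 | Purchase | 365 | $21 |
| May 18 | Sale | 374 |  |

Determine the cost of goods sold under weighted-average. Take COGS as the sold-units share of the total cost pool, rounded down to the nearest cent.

COGS = $7,940.61

May 18, sell 374: 374/475 × $10,085.00 → $7,940.61
Ending inventory (cost pool remaining) = $2,144.39
Check: goods available $10,085.00 = COGS $7,940.61 + ending $2,144.39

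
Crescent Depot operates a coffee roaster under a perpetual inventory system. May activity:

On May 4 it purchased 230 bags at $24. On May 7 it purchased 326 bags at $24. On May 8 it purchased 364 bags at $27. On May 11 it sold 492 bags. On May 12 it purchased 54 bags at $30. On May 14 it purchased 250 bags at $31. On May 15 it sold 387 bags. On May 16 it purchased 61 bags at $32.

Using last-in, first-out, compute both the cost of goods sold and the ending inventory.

COGS = $24,262; ending inventory = $10,232

May 11, 492 sold [LIFO — newest first]: 364 @ $27 + 128 @ $24 = $12,900
May 15, 387 sold [LIFO — newest first]: 250 @ $31 + 54 @ $30 + 83 @ $24 = $11,362
Total COGS = $12,900 + $11,362 = $24,262
Ending inventory: 230 @ $24 + 115 @ $24 + 61 @ $32 = $10,232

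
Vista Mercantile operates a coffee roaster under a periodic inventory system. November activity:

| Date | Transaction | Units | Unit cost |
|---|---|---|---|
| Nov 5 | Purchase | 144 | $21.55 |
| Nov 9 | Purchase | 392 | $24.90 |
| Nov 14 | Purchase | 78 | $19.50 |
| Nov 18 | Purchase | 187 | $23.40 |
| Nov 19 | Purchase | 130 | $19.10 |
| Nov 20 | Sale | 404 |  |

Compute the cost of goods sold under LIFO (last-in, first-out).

COGS = $8,603.90

Nov 20, 404 sold [LIFO — newest first]: 130 @ $19.10 + 187 @ $23.40 + 78 @ $19.50 + 9 @ $24.90 = $8,603.90
Ending inventory: 144 @ $21.55 + 383 @ $24.90 = $12,639.90
Check: goods available $21,243.80 = COGS $8,603.90 + ending $12,639.90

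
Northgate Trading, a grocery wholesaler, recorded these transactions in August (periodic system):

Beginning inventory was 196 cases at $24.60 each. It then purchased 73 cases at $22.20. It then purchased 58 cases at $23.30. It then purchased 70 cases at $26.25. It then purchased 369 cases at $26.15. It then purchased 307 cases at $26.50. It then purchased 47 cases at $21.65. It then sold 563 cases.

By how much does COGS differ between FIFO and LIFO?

$646.40

FIFO COGS: 196 @ $24.60 + 73 @ $22.20 + 58 @ $23.30 + 70 @ $26.25 + 166 @ $26.15 = $13,972.00
LIFO COGS: 47 @ $21.65 + 307 @ $26.50 + 209 @ $26.15 = $14,618.40
Difference = |$13,972.00 − $14,618.40| = $646.40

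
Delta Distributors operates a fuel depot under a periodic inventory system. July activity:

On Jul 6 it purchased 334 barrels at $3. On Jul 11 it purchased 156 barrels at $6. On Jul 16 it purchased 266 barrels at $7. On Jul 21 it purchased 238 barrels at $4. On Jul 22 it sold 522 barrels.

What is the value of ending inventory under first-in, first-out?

Ending inventory = $2,590

Jul 22, 522 sold [FIFO — oldest first]: 334 @ $3 + 156 @ $6 + 32 @ $7 = $2,162
Ending inventory: 234 @ $7 + 238 @ $4 = $2,590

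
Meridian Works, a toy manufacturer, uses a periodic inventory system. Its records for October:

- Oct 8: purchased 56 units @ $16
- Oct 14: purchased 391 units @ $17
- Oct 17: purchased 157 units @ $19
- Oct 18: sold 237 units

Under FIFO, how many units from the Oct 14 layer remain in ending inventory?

210

Oct 18, 237 sold [FIFO — oldest first]: 56 @ $16 + 181 @ $17 = $3,973
Ending inventory: 210 @ $17 + 157 @ $19 = $6,553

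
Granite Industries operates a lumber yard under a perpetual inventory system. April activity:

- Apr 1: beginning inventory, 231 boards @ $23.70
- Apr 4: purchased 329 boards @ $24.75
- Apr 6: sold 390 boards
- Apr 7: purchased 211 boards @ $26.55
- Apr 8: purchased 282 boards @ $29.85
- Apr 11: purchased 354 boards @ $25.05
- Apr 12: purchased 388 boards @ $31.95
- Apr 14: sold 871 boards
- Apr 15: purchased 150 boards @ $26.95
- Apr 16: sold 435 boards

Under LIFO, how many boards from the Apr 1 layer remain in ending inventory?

Apr 6, 390 sold [LIFO — newest first]: 329 @ $24.75 + 61 @ $23.70 = $9,588.45
Apr 14, 871 sold [LIFO — newest first]: 388 @ $31.95 + 354 @ $25.05 + 129 @ $29.85 = $25,114.95
Apr 16, 435 sold [LIFO — newest first]: 150 @ $26.95 + 153 @ $29.85 + 132 @ $26.55 = $12,114.15
Total COGS = $9,588.45 + $25,114.95 + $12,114.15 = $46,817.55
Ending inventory: 170 @ $23.70 + 79 @ $26.55 = $6,126.45

170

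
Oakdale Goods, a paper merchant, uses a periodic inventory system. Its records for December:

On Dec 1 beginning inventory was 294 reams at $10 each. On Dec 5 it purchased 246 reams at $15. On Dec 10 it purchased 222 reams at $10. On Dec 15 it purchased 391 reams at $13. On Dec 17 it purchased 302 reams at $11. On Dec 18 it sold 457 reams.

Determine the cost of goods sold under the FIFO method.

COGS = $5,385

Dec 18, 457 sold [FIFO — oldest first]: 294 @ $10 + 163 @ $15 = $5,385
Ending inventory: 83 @ $15 + 222 @ $10 + 391 @ $13 + 302 @ $11 = $11,870
Check: goods available $17,255 = COGS $5,385 + ending $11,870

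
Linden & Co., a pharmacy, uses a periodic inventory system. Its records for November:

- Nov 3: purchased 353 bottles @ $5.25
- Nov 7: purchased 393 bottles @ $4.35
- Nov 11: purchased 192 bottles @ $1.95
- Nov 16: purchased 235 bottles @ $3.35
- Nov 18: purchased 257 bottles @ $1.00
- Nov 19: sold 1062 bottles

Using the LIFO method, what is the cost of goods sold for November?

COGS = $3,062.95

Nov 19, 1062 sold [LIFO — newest first]: 257 @ $1.00 + 235 @ $3.35 + 192 @ $1.95 + 378 @ $4.35 = $3,062.95
Ending inventory: 353 @ $5.25 + 15 @ $4.35 = $1,918.50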